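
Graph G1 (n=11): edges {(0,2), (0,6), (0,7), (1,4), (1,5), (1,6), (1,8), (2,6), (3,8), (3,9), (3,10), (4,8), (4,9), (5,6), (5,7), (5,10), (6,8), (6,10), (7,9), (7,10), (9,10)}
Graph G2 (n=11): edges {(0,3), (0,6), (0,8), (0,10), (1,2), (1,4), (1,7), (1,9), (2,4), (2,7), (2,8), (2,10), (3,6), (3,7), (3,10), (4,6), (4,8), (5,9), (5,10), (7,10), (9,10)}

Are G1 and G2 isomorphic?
Yes, isomorphic

The graphs are isomorphic.
One valid mapping φ: V(G1) → V(G2): 0→9, 1→3, 2→5, 3→8, 4→6, 5→7, 6→10, 7→1, 8→0, 9→4, 10→2

Verify φ preserves adjacency — for each edge of G1, its image is an edge of G2:
  (0,2) → (φ(0),φ(2)) = (5,9) ∈ E(G2) ✓
  (0,6) → (φ(0),φ(6)) = (9,10) ∈ E(G2) ✓
  (0,7) → (φ(0),φ(7)) = (1,9) ∈ E(G2) ✓
  (1,4) → (φ(1),φ(4)) = (3,6) ∈ E(G2) ✓
  (1,5) → (φ(1),φ(5)) = (3,7) ∈ E(G2) ✓
  (1,6) → (φ(1),φ(6)) = (3,10) ∈ E(G2) ✓
  (1,8) → (φ(1),φ(8)) = (0,3) ∈ E(G2) ✓
  (2,6) → (φ(2),φ(6)) = (5,10) ∈ E(G2) ✓
  (3,8) → (φ(3),φ(8)) = (0,8) ∈ E(G2) ✓
  (3,9) → (φ(3),φ(9)) = (4,8) ∈ E(G2) ✓
  (3,10) → (φ(3),φ(10)) = (2,8) ∈ E(G2) ✓
  (4,8) → (φ(4),φ(8)) = (0,6) ∈ E(G2) ✓
  (4,9) → (φ(4),φ(9)) = (4,6) ∈ E(G2) ✓
  (5,6) → (φ(5),φ(6)) = (7,10) ∈ E(G2) ✓
  (5,7) → (φ(5),φ(7)) = (1,7) ∈ E(G2) ✓
  (5,10) → (φ(5),φ(10)) = (2,7) ∈ E(G2) ✓
  (6,8) → (φ(6),φ(8)) = (0,10) ∈ E(G2) ✓
  (6,10) → (φ(6),φ(10)) = (2,10) ∈ E(G2) ✓
  (7,9) → (φ(7),φ(9)) = (1,4) ∈ E(G2) ✓
  (7,10) → (φ(7),φ(10)) = (1,2) ∈ E(G2) ✓
  (9,10) → (φ(9),φ(10)) = (2,4) ∈ E(G2) ✓
All 21 edges of G1 map to edges of G2, and |E(G1)| = |E(G2)| = 21, so φ is a bijection on edges as well as vertices. Hence G1 ≅ G2.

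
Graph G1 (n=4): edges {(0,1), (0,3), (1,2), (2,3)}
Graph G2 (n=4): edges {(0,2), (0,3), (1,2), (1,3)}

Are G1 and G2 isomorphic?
Yes, isomorphic

The graphs are isomorphic.
One valid mapping φ: V(G1) → V(G2): 0→3, 1→0, 2→2, 3→1

Verify φ preserves adjacency — for each edge of G1, its image is an edge of G2:
  (0,1) → (φ(0),φ(1)) = (0,3) ∈ E(G2) ✓
  (0,3) → (φ(0),φ(3)) = (1,3) ∈ E(G2) ✓
  (1,2) → (φ(1),φ(2)) = (0,2) ∈ E(G2) ✓
  (2,3) → (φ(2),φ(3)) = (1,2) ∈ E(G2) ✓
All 4 edges of G1 map to edges of G2, and |E(G1)| = |E(G2)| = 4, so φ is a bijection on edges as well as vertices. Hence G1 ≅ G2.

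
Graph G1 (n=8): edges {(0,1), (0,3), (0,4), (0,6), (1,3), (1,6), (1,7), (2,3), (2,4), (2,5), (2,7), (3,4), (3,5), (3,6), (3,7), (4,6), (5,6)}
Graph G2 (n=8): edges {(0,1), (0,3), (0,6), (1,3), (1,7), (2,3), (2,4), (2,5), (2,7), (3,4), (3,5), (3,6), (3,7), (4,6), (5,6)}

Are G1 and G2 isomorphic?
No, not isomorphic

The graphs are NOT isomorphic.

Counting edges: G1 has 17 edge(s); G2 has 15 edge(s).
Edge count is an isomorphism invariant (a bijection on vertices induces a bijection on edges), so differing edge counts rule out isomorphism.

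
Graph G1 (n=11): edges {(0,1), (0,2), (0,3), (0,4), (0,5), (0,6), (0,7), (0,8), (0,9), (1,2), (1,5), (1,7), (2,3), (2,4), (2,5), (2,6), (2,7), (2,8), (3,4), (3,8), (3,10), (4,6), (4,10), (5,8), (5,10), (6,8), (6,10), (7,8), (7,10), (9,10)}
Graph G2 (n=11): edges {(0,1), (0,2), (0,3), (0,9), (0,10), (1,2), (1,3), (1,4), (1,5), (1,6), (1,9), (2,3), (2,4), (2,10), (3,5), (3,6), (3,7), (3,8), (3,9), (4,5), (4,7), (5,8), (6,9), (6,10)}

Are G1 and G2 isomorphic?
No, not isomorphic

The graphs are NOT isomorphic.

Degrees in G1: deg(0)=9, deg(1)=4, deg(2)=8, deg(3)=5, deg(4)=5, deg(5)=5, deg(6)=5, deg(7)=5, deg(8)=6, deg(9)=2, deg(10)=6.
Sorted degree sequence of G1: [9, 8, 6, 6, 5, 5, 5, 5, 5, 4, 2].
Degrees in G2: deg(0)=5, deg(1)=7, deg(2)=5, deg(3)=8, deg(4)=4, deg(5)=4, deg(6)=4, deg(7)=2, deg(8)=2, deg(9)=4, deg(10)=3.
Sorted degree sequence of G2: [8, 7, 5, 5, 4, 4, 4, 4, 3, 2, 2].
The (sorted) degree sequence is an isomorphism invariant, so since G1 and G2 have different degree sequences they cannot be isomorphic.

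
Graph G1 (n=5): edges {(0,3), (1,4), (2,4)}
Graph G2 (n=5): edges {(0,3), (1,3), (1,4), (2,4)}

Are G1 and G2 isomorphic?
No, not isomorphic

The graphs are NOT isomorphic.

Counting edges: G1 has 3 edge(s); G2 has 4 edge(s).
Edge count is an isomorphism invariant (a bijection on vertices induces a bijection on edges), so differing edge counts rule out isomorphism.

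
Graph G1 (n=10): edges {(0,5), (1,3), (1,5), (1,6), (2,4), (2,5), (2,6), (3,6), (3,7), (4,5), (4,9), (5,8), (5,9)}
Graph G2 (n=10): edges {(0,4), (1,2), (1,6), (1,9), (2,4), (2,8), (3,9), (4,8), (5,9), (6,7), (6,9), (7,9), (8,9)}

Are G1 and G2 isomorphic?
Yes, isomorphic

The graphs are isomorphic.
One valid mapping φ: V(G1) → V(G2): 0→5, 1→8, 2→1, 3→4, 4→6, 5→9, 6→2, 7→0, 8→3, 9→7

Verify φ preserves adjacency — for each edge of G1, its image is an edge of G2:
  (0,5) → (φ(0),φ(5)) = (5,9) ∈ E(G2) ✓
  (1,3) → (φ(1),φ(3)) = (4,8) ∈ E(G2) ✓
  (1,5) → (φ(1),φ(5)) = (8,9) ∈ E(G2) ✓
  (1,6) → (φ(1),φ(6)) = (2,8) ∈ E(G2) ✓
  (2,4) → (φ(2),φ(4)) = (1,6) ∈ E(G2) ✓
  (2,5) → (φ(2),φ(5)) = (1,9) ∈ E(G2) ✓
  (2,6) → (φ(2),φ(6)) = (1,2) ∈ E(G2) ✓
  (3,6) → (φ(3),φ(6)) = (2,4) ∈ E(G2) ✓
  (3,7) → (φ(3),φ(7)) = (0,4) ∈ E(G2) ✓
  (4,5) → (φ(4),φ(5)) = (6,9) ∈ E(G2) ✓
  (4,9) → (φ(4),φ(9)) = (6,7) ∈ E(G2) ✓
  (5,8) → (φ(5),φ(8)) = (3,9) ∈ E(G2) ✓
  (5,9) → (φ(5),φ(9)) = (7,9) ∈ E(G2) ✓
All 13 edges of G1 map to edges of G2, and |E(G1)| = |E(G2)| = 13, so φ is a bijection on edges as well as vertices. Hence G1 ≅ G2.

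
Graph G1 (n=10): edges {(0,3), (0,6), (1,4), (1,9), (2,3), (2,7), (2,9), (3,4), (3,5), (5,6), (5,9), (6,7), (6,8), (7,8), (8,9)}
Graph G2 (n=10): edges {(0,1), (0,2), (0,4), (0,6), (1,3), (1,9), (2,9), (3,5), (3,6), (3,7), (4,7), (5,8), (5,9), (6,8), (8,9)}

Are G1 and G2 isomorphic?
Yes, isomorphic

The graphs are isomorphic.
One valid mapping φ: V(G1) → V(G2): 0→2, 1→7, 2→6, 3→0, 4→4, 5→1, 6→9, 7→8, 8→5, 9→3

Verify φ preserves adjacency — for each edge of G1, its image is an edge of G2:
  (0,3) → (φ(0),φ(3)) = (0,2) ∈ E(G2) ✓
  (0,6) → (φ(0),φ(6)) = (2,9) ∈ E(G2) ✓
  (1,4) → (φ(1),φ(4)) = (4,7) ∈ E(G2) ✓
  (1,9) → (φ(1),φ(9)) = (3,7) ∈ E(G2) ✓
  (2,3) → (φ(2),φ(3)) = (0,6) ∈ E(G2) ✓
  (2,7) → (φ(2),φ(7)) = (6,8) ∈ E(G2) ✓
  (2,9) → (φ(2),φ(9)) = (3,6) ∈ E(G2) ✓
  (3,4) → (φ(3),φ(4)) = (0,4) ∈ E(G2) ✓
  (3,5) → (φ(3),φ(5)) = (0,1) ∈ E(G2) ✓
  (5,6) → (φ(5),φ(6)) = (1,9) ∈ E(G2) ✓
  (5,9) → (φ(5),φ(9)) = (1,3) ∈ E(G2) ✓
  (6,7) → (φ(6),φ(7)) = (8,9) ∈ E(G2) ✓
  (6,8) → (φ(6),φ(8)) = (5,9) ∈ E(G2) ✓
  (7,8) → (φ(7),φ(8)) = (5,8) ∈ E(G2) ✓
  (8,9) → (φ(8),φ(9)) = (3,5) ∈ E(G2) ✓
All 15 edges of G1 map to edges of G2, and |E(G1)| = |E(G2)| = 15, so φ is a bijection on edges as well as vertices. Hence G1 ≅ G2.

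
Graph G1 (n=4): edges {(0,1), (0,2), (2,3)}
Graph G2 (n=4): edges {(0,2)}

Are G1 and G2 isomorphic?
No, not isomorphic

The graphs are NOT isomorphic.

Counting edges: G1 has 3 edge(s); G2 has 1 edge(s).
Edge count is an isomorphism invariant (a bijection on vertices induces a bijection on edges), so differing edge counts rule out isomorphism.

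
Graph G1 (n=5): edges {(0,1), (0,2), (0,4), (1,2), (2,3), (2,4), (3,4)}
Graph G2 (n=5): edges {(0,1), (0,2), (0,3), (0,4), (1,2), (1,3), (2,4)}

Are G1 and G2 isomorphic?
Yes, isomorphic

The graphs are isomorphic.
One valid mapping φ: V(G1) → V(G2): 0→1, 1→3, 2→0, 3→4, 4→2

Verify φ preserves adjacency — for each edge of G1, its image is an edge of G2:
  (0,1) → (φ(0),φ(1)) = (1,3) ∈ E(G2) ✓
  (0,2) → (φ(0),φ(2)) = (0,1) ∈ E(G2) ✓
  (0,4) → (φ(0),φ(4)) = (1,2) ∈ E(G2) ✓
  (1,2) → (φ(1),φ(2)) = (0,3) ∈ E(G2) ✓
  (2,3) → (φ(2),φ(3)) = (0,4) ∈ E(G2) ✓
  (2,4) → (φ(2),φ(4)) = (0,2) ∈ E(G2) ✓
  (3,4) → (φ(3),φ(4)) = (2,4) ∈ E(G2) ✓
All 7 edges of G1 map to edges of G2, and |E(G1)| = |E(G2)| = 7, so φ is a bijection on edges as well as vertices. Hence G1 ≅ G2.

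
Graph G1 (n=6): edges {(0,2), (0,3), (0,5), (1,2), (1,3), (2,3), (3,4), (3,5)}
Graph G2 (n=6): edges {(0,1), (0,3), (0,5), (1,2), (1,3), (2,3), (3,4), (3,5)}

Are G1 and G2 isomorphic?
Yes, isomorphic

The graphs are isomorphic.
One valid mapping φ: V(G1) → V(G2): 0→1, 1→5, 2→0, 3→3, 4→4, 5→2

Verify φ preserves adjacency — for each edge of G1, its image is an edge of G2:
  (0,2) → (φ(0),φ(2)) = (0,1) ∈ E(G2) ✓
  (0,3) → (φ(0),φ(3)) = (1,3) ∈ E(G2) ✓
  (0,5) → (φ(0),φ(5)) = (1,2) ∈ E(G2) ✓
  (1,2) → (φ(1),φ(2)) = (0,5) ∈ E(G2) ✓
  (1,3) → (φ(1),φ(3)) = (3,5) ∈ E(G2) ✓
  (2,3) → (φ(2),φ(3)) = (0,3) ∈ E(G2) ✓
  (3,4) → (φ(3),φ(4)) = (3,4) ∈ E(G2) ✓
  (3,5) → (φ(3),φ(5)) = (2,3) ∈ E(G2) ✓
All 8 edges of G1 map to edges of G2, and |E(G1)| = |E(G2)| = 8, so φ is a bijection on edges as well as vertices. Hence G1 ≅ G2.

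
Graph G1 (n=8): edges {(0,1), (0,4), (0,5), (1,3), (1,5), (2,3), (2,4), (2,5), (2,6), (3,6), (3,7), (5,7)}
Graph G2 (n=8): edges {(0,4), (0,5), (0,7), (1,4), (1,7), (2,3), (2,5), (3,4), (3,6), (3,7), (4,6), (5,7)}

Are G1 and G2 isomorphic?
Yes, isomorphic

The graphs are isomorphic.
One valid mapping φ: V(G1) → V(G2): 0→5, 1→0, 2→3, 3→4, 4→2, 5→7, 6→6, 7→1

Verify φ preserves adjacency — for each edge of G1, its image is an edge of G2:
  (0,1) → (φ(0),φ(1)) = (0,5) ∈ E(G2) ✓
  (0,4) → (φ(0),φ(4)) = (2,5) ∈ E(G2) ✓
  (0,5) → (φ(0),φ(5)) = (5,7) ∈ E(G2) ✓
  (1,3) → (φ(1),φ(3)) = (0,4) ∈ E(G2) ✓
  (1,5) → (φ(1),φ(5)) = (0,7) ∈ E(G2) ✓
  (2,3) → (φ(2),φ(3)) = (3,4) ∈ E(G2) ✓
  (2,4) → (φ(2),φ(4)) = (2,3) ∈ E(G2) ✓
  (2,5) → (φ(2),φ(5)) = (3,7) ∈ E(G2) ✓
  (2,6) → (φ(2),φ(6)) = (3,6) ∈ E(G2) ✓
  (3,6) → (φ(3),φ(6)) = (4,6) ∈ E(G2) ✓
  (3,7) → (φ(3),φ(7)) = (1,4) ∈ E(G2) ✓
  (5,7) → (φ(5),φ(7)) = (1,7) ∈ E(G2) ✓
All 12 edges of G1 map to edges of G2, and |E(G1)| = |E(G2)| = 12, so φ is a bijection on edges as well as vertices. Hence G1 ≅ G2.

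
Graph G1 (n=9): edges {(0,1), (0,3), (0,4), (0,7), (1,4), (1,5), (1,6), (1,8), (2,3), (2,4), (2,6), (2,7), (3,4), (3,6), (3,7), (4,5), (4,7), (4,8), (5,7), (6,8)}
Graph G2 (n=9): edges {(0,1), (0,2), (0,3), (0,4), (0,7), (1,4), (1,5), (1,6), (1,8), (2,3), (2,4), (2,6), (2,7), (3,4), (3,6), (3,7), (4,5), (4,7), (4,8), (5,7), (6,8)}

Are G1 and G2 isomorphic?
No, not isomorphic

The graphs are NOT isomorphic.

Counting edges: G1 has 20 edge(s); G2 has 21 edge(s).
Edge count is an isomorphism invariant (a bijection on vertices induces a bijection on edges), so differing edge counts rule out isomorphism.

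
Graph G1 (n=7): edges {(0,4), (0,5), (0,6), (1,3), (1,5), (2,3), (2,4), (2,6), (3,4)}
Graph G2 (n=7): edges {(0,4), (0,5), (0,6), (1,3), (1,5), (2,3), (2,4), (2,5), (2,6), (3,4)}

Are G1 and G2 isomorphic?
No, not isomorphic

The graphs are NOT isomorphic.

Counting edges: G1 has 9 edge(s); G2 has 10 edge(s).
Edge count is an isomorphism invariant (a bijection on vertices induces a bijection on edges), so differing edge counts rule out isomorphism.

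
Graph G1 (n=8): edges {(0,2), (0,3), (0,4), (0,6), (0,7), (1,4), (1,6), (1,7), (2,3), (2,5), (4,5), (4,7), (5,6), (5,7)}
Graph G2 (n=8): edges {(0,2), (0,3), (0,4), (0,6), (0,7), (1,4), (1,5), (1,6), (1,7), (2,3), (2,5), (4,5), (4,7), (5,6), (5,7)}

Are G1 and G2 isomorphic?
No, not isomorphic

The graphs are NOT isomorphic.

Counting edges: G1 has 14 edge(s); G2 has 15 edge(s).
Edge count is an isomorphism invariant (a bijection on vertices induces a bijection on edges), so differing edge counts rule out isomorphism.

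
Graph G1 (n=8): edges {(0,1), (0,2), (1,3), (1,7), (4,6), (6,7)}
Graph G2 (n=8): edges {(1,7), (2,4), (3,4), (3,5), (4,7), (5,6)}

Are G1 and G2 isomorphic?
Yes, isomorphic

The graphs are isomorphic.
One valid mapping φ: V(G1) → V(G2): 0→7, 1→4, 2→1, 3→2, 4→6, 5→0, 6→5, 7→3

Verify φ preserves adjacency — for each edge of G1, its image is an edge of G2:
  (0,1) → (φ(0),φ(1)) = (4,7) ∈ E(G2) ✓
  (0,2) → (φ(0),φ(2)) = (1,7) ∈ E(G2) ✓
  (1,3) → (φ(1),φ(3)) = (2,4) ∈ E(G2) ✓
  (1,7) → (φ(1),φ(7)) = (3,4) ∈ E(G2) ✓
  (4,6) → (φ(4),φ(6)) = (5,6) ∈ E(G2) ✓
  (6,7) → (φ(6),φ(7)) = (3,5) ∈ E(G2) ✓
All 6 edges of G1 map to edges of G2, and |E(G1)| = |E(G2)| = 6, so φ is a bijection on edges as well as vertices. Hence G1 ≅ G2.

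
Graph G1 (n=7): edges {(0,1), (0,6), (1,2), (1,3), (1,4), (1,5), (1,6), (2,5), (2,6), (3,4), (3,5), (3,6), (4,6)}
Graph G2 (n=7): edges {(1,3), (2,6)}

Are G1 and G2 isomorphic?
No, not isomorphic

The graphs are NOT isomorphic.

Connected components of G1: 1 component(s) with vertex sets [[0, 1, 2, 3, 4, 5, 6]], sizes [7].
Connected components of G2: 5 component(s) with vertex sets [[0], [4], [5], [1, 3], [2, 6]], sizes [1, 1, 1, 2, 2].
The number of connected components (and the multiset of component sizes) is an isomorphism invariant — an isomorphism maps each component of G1 bijectively onto a component of G2. Since G1 has 1 component(s) and G2 has 5, they cannot be isomorphic.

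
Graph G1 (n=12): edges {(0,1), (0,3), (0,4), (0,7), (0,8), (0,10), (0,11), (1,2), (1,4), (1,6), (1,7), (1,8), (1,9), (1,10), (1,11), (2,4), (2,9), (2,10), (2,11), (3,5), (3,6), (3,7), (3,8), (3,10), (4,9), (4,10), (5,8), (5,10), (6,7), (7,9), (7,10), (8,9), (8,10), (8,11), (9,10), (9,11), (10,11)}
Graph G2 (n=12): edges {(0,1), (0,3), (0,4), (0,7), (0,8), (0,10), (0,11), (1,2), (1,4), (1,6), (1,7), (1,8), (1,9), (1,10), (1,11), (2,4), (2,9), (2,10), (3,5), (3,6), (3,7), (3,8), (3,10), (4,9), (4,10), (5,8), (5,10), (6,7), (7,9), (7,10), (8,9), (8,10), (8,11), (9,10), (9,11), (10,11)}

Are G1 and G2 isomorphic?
No, not isomorphic

The graphs are NOT isomorphic.

Counting edges: G1 has 37 edge(s); G2 has 36 edge(s).
Edge count is an isomorphism invariant (a bijection on vertices induces a bijection on edges), so differing edge counts rule out isomorphism.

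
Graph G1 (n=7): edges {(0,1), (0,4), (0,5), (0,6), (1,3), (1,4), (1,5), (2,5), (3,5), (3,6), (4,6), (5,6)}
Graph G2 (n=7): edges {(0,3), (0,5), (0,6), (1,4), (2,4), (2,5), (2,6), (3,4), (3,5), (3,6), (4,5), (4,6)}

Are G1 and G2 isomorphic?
Yes, isomorphic

The graphs are isomorphic.
One valid mapping φ: V(G1) → V(G2): 0→3, 1→6, 2→1, 3→2, 4→0, 5→4, 6→5

Verify φ preserves adjacency — for each edge of G1, its image is an edge of G2:
  (0,1) → (φ(0),φ(1)) = (3,6) ∈ E(G2) ✓
  (0,4) → (φ(0),φ(4)) = (0,3) ∈ E(G2) ✓
  (0,5) → (φ(0),φ(5)) = (3,4) ∈ E(G2) ✓
  (0,6) → (φ(0),φ(6)) = (3,5) ∈ E(G2) ✓
  (1,3) → (φ(1),φ(3)) = (2,6) ∈ E(G2) ✓
  (1,4) → (φ(1),φ(4)) = (0,6) ∈ E(G2) ✓
  (1,5) → (φ(1),φ(5)) = (4,6) ∈ E(G2) ✓
  (2,5) → (φ(2),φ(5)) = (1,4) ∈ E(G2) ✓
  (3,5) → (φ(3),φ(5)) = (2,4) ∈ E(G2) ✓
  (3,6) → (φ(3),φ(6)) = (2,5) ∈ E(G2) ✓
  (4,6) → (φ(4),φ(6)) = (0,5) ∈ E(G2) ✓
  (5,6) → (φ(5),φ(6)) = (4,5) ∈ E(G2) ✓
All 12 edges of G1 map to edges of G2, and |E(G1)| = |E(G2)| = 12, so φ is a bijection on edges as well as vertices. Hence G1 ≅ G2.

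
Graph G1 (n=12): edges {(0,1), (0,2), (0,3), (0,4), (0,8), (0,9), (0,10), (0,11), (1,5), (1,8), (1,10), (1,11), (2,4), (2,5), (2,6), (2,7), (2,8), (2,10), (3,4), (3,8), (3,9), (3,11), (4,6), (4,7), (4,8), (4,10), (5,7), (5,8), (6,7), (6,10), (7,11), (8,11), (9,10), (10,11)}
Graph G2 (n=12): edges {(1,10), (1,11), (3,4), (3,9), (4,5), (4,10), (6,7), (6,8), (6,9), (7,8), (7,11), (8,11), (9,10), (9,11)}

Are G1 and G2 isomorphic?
No, not isomorphic

The graphs are NOT isomorphic.

Connected components of G1: 1 component(s) with vertex sets [[0, 1, 2, 3, 4, 5, 6, 7, 8, 9, 10, 11]], sizes [12].
Connected components of G2: 3 component(s) with vertex sets [[0], [2], [1, 3, 4, 5, 6, 7, 8, 9, 10, 11]], sizes [1, 1, 10].
The number of connected components (and the multiset of component sizes) is an isomorphism invariant — an isomorphism maps each component of G1 bijectively onto a component of G2. Since G1 has 1 component(s) and G2 has 3, they cannot be isomorphic.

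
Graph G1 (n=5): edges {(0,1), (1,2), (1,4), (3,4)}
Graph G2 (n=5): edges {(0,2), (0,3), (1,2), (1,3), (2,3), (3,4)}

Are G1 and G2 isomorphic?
No, not isomorphic

The graphs are NOT isomorphic.

Degrees in G1: deg(0)=1, deg(1)=3, deg(2)=1, deg(3)=1, deg(4)=2.
Sorted degree sequence of G1: [3, 2, 1, 1, 1].
Degrees in G2: deg(0)=2, deg(1)=2, deg(2)=3, deg(3)=4, deg(4)=1.
Sorted degree sequence of G2: [4, 3, 2, 2, 1].
The (sorted) degree sequence is an isomorphism invariant, so since G1 and G2 have different degree sequences they cannot be isomorphic.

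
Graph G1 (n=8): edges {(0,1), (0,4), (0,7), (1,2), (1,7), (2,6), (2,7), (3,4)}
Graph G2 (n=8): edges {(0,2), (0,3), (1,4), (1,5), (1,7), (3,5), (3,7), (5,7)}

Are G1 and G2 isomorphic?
Yes, isomorphic

The graphs are isomorphic.
One valid mapping φ: V(G1) → V(G2): 0→3, 1→5, 2→1, 3→2, 4→0, 5→6, 6→4, 7→7

Verify φ preserves adjacency — for each edge of G1, its image is an edge of G2:
  (0,1) → (φ(0),φ(1)) = (3,5) ∈ E(G2) ✓
  (0,4) → (φ(0),φ(4)) = (0,3) ∈ E(G2) ✓
  (0,7) → (φ(0),φ(7)) = (3,7) ∈ E(G2) ✓
  (1,2) → (φ(1),φ(2)) = (1,5) ∈ E(G2) ✓
  (1,7) → (φ(1),φ(7)) = (5,7) ∈ E(G2) ✓
  (2,6) → (φ(2),φ(6)) = (1,4) ∈ E(G2) ✓
  (2,7) → (φ(2),φ(7)) = (1,7) ∈ E(G2) ✓
  (3,4) → (φ(3),φ(4)) = (0,2) ∈ E(G2) ✓
All 8 edges of G1 map to edges of G2, and |E(G1)| = |E(G2)| = 8, so φ is a bijection on edges as well as vertices. Hence G1 ≅ G2.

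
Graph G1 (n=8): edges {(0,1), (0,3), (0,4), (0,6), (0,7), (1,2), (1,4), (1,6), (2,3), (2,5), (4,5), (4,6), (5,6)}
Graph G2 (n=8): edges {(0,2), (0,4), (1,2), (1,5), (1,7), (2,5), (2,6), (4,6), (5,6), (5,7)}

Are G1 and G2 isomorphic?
No, not isomorphic

The graphs are NOT isomorphic.

Degrees in G1: deg(0)=5, deg(1)=4, deg(2)=3, deg(3)=2, deg(4)=4, deg(5)=3, deg(6)=4, deg(7)=1.
Sorted degree sequence of G1: [5, 4, 4, 4, 3, 3, 2, 1].
Degrees in G2: deg(0)=2, deg(1)=3, deg(2)=4, deg(3)=0, deg(4)=2, deg(5)=4, deg(6)=3, deg(7)=2.
Sorted degree sequence of G2: [4, 4, 3, 3, 2, 2, 2, 0].
The (sorted) degree sequence is an isomorphism invariant, so since G1 and G2 have different degree sequences they cannot be isomorphic.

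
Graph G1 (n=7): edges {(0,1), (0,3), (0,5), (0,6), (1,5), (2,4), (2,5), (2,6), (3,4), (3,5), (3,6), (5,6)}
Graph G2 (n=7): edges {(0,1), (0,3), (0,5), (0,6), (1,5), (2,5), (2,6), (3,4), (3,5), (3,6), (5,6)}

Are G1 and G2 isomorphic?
No, not isomorphic

The graphs are NOT isomorphic.

Counting edges: G1 has 12 edge(s); G2 has 11 edge(s).
Edge count is an isomorphism invariant (a bijection on vertices induces a bijection on edges), so differing edge counts rule out isomorphism.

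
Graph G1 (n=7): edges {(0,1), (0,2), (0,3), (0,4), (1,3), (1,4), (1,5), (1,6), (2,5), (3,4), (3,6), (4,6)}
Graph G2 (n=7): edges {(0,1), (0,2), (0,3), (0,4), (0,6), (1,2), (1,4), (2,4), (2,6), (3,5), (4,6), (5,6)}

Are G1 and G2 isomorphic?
Yes, isomorphic

The graphs are isomorphic.
One valid mapping φ: V(G1) → V(G2): 0→6, 1→0, 2→5, 3→2, 4→4, 5→3, 6→1

Verify φ preserves adjacency — for each edge of G1, its image is an edge of G2:
  (0,1) → (φ(0),φ(1)) = (0,6) ∈ E(G2) ✓
  (0,2) → (φ(0),φ(2)) = (5,6) ∈ E(G2) ✓
  (0,3) → (φ(0),φ(3)) = (2,6) ∈ E(G2) ✓
  (0,4) → (φ(0),φ(4)) = (4,6) ∈ E(G2) ✓
  (1,3) → (φ(1),φ(3)) = (0,2) ∈ E(G2) ✓
  (1,4) → (φ(1),φ(4)) = (0,4) ∈ E(G2) ✓
  (1,5) → (φ(1),φ(5)) = (0,3) ∈ E(G2) ✓
  (1,6) → (φ(1),φ(6)) = (0,1) ∈ E(G2) ✓
  (2,5) → (φ(2),φ(5)) = (3,5) ∈ E(G2) ✓
  (3,4) → (φ(3),φ(4)) = (2,4) ∈ E(G2) ✓
  (3,6) → (φ(3),φ(6)) = (1,2) ∈ E(G2) ✓
  (4,6) → (φ(4),φ(6)) = (1,4) ∈ E(G2) ✓
All 12 edges of G1 map to edges of G2, and |E(G1)| = |E(G2)| = 12, so φ is a bijection on edges as well as vertices. Hence G1 ≅ G2.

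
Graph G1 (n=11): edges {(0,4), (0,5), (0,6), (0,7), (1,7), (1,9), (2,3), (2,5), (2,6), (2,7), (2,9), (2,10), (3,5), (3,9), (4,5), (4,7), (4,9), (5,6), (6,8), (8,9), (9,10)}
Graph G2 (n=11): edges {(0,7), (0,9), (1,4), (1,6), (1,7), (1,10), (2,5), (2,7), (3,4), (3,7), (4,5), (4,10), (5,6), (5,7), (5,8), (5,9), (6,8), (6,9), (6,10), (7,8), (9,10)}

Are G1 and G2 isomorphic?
Yes, isomorphic

The graphs are isomorphic.
One valid mapping φ: V(G1) → V(G2): 0→10, 1→3, 2→5, 3→8, 4→1, 5→6, 6→9, 7→4, 8→0, 9→7, 10→2

Verify φ preserves adjacency — for each edge of G1, its image is an edge of G2:
  (0,4) → (φ(0),φ(4)) = (1,10) ∈ E(G2) ✓
  (0,5) → (φ(0),φ(5)) = (6,10) ∈ E(G2) ✓
  (0,6) → (φ(0),φ(6)) = (9,10) ∈ E(G2) ✓
  (0,7) → (φ(0),φ(7)) = (4,10) ∈ E(G2) ✓
  (1,7) → (φ(1),φ(7)) = (3,4) ∈ E(G2) ✓
  (1,9) → (φ(1),φ(9)) = (3,7) ∈ E(G2) ✓
  (2,3) → (φ(2),φ(3)) = (5,8) ∈ E(G2) ✓
  (2,5) → (φ(2),φ(5)) = (5,6) ∈ E(G2) ✓
  (2,6) → (φ(2),φ(6)) = (5,9) ∈ E(G2) ✓
  (2,7) → (φ(2),φ(7)) = (4,5) ∈ E(G2) ✓
  (2,9) → (φ(2),φ(9)) = (5,7) ∈ E(G2) ✓
  (2,10) → (φ(2),φ(10)) = (2,5) ∈ E(G2) ✓
  (3,5) → (φ(3),φ(5)) = (6,8) ∈ E(G2) ✓
  (3,9) → (φ(3),φ(9)) = (7,8) ∈ E(G2) ✓
  (4,5) → (φ(4),φ(5)) = (1,6) ∈ E(G2) ✓
  (4,7) → (φ(4),φ(7)) = (1,4) ∈ E(G2) ✓
  (4,9) → (φ(4),φ(9)) = (1,7) ∈ E(G2) ✓
  (5,6) → (φ(5),φ(6)) = (6,9) ∈ E(G2) ✓
  (6,8) → (φ(6),φ(8)) = (0,9) ∈ E(G2) ✓
  (8,9) → (φ(8),φ(9)) = (0,7) ∈ E(G2) ✓
  (9,10) → (φ(9),φ(10)) = (2,7) ∈ E(G2) ✓
All 21 edges of G1 map to edges of G2, and |E(G1)| = |E(G2)| = 21, so φ is a bijection on edges as well as vertices. Hence G1 ≅ G2.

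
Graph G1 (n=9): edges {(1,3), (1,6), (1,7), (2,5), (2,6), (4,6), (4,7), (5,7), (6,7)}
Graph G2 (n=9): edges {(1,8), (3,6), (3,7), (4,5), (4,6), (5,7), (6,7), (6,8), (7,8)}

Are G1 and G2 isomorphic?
Yes, isomorphic

The graphs are isomorphic.
One valid mapping φ: V(G1) → V(G2): 0→2, 1→8, 2→5, 3→1, 4→3, 5→4, 6→7, 7→6, 8→0

Verify φ preserves adjacency — for each edge of G1, its image is an edge of G2:
  (1,3) → (φ(1),φ(3)) = (1,8) ∈ E(G2) ✓
  (1,6) → (φ(1),φ(6)) = (7,8) ∈ E(G2) ✓
  (1,7) → (φ(1),φ(7)) = (6,8) ∈ E(G2) ✓
  (2,5) → (φ(2),φ(5)) = (4,5) ∈ E(G2) ✓
  (2,6) → (φ(2),φ(6)) = (5,7) ∈ E(G2) ✓
  (4,6) → (φ(4),φ(6)) = (3,7) ∈ E(G2) ✓
  (4,7) → (φ(4),φ(7)) = (3,6) ∈ E(G2) ✓
  (5,7) → (φ(5),φ(7)) = (4,6) ∈ E(G2) ✓
  (6,7) → (φ(6),φ(7)) = (6,7) ∈ E(G2) ✓
All 9 edges of G1 map to edges of G2, and |E(G1)| = |E(G2)| = 9, so φ is a bijection on edges as well as vertices. Hence G1 ≅ G2.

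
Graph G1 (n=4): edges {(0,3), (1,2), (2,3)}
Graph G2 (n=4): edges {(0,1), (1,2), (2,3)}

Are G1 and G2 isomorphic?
Yes, isomorphic

The graphs are isomorphic.
One valid mapping φ: V(G1) → V(G2): 0→0, 1→3, 2→2, 3→1

Verify φ preserves adjacency — for each edge of G1, its image is an edge of G2:
  (0,3) → (φ(0),φ(3)) = (0,1) ∈ E(G2) ✓
  (1,2) → (φ(1),φ(2)) = (2,3) ∈ E(G2) ✓
  (2,3) → (φ(2),φ(3)) = (1,2) ∈ E(G2) ✓
All 3 edges of G1 map to edges of G2, and |E(G1)| = |E(G2)| = 3, so φ is a bijection on edges as well as vertices. Hence G1 ≅ G2.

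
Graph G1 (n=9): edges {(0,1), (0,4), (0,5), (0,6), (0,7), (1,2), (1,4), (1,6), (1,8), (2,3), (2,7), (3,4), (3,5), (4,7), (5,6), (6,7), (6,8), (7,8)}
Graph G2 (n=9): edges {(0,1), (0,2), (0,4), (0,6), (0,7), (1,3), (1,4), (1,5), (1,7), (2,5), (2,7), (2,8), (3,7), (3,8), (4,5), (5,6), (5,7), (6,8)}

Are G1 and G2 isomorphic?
Yes, isomorphic

The graphs are isomorphic.
One valid mapping φ: V(G1) → V(G2): 0→7, 1→5, 2→6, 3→8, 4→2, 5→3, 6→1, 7→0, 8→4

Verify φ preserves adjacency — for each edge of G1, its image is an edge of G2:
  (0,1) → (φ(0),φ(1)) = (5,7) ∈ E(G2) ✓
  (0,4) → (φ(0),φ(4)) = (2,7) ∈ E(G2) ✓
  (0,5) → (φ(0),φ(5)) = (3,7) ∈ E(G2) ✓
  (0,6) → (φ(0),φ(6)) = (1,7) ∈ E(G2) ✓
  (0,7) → (φ(0),φ(7)) = (0,7) ∈ E(G2) ✓
  (1,2) → (φ(1),φ(2)) = (5,6) ∈ E(G2) ✓
  (1,4) → (φ(1),φ(4)) = (2,5) ∈ E(G2) ✓
  (1,6) → (φ(1),φ(6)) = (1,5) ∈ E(G2) ✓
  (1,8) → (φ(1),φ(8)) = (4,5) ∈ E(G2) ✓
  (2,3) → (φ(2),φ(3)) = (6,8) ∈ E(G2) ✓
  (2,7) → (φ(2),φ(7)) = (0,6) ∈ E(G2) ✓
  (3,4) → (φ(3),φ(4)) = (2,8) ∈ E(G2) ✓
  (3,5) → (φ(3),φ(5)) = (3,8) ∈ E(G2) ✓
  (4,7) → (φ(4),φ(7)) = (0,2) ∈ E(G2) ✓
  (5,6) → (φ(5),φ(6)) = (1,3) ∈ E(G2) ✓
  (6,7) → (φ(6),φ(7)) = (0,1) ∈ E(G2) ✓
  (6,8) → (φ(6),φ(8)) = (1,4) ∈ E(G2) ✓
  (7,8) → (φ(7),φ(8)) = (0,4) ∈ E(G2) ✓
All 18 edges of G1 map to edges of G2, and |E(G1)| = |E(G2)| = 18, so φ is a bijection on edges as well as vertices. Hence G1 ≅ G2.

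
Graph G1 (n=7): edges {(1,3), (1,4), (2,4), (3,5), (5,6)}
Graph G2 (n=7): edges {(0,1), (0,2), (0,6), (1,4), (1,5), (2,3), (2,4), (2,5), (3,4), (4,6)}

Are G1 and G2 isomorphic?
No, not isomorphic

The graphs are NOT isomorphic.

Connected components of G1: 2 component(s) with vertex sets [[0], [1, 2, 3, 4, 5, 6]], sizes [1, 6].
Connected components of G2: 1 component(s) with vertex sets [[0, 1, 2, 3, 4, 5, 6]], sizes [7].
The number of connected components (and the multiset of component sizes) is an isomorphism invariant — an isomorphism maps each component of G1 bijectively onto a component of G2. Since G1 has 2 component(s) and G2 has 1, they cannot be isomorphic.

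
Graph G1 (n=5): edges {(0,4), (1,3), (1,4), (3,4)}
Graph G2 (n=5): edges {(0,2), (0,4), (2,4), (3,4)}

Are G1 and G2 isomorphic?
Yes, isomorphic

The graphs are isomorphic.
One valid mapping φ: V(G1) → V(G2): 0→3, 1→0, 2→1, 3→2, 4→4

Verify φ preserves adjacency — for each edge of G1, its image is an edge of G2:
  (0,4) → (φ(0),φ(4)) = (3,4) ∈ E(G2) ✓
  (1,3) → (φ(1),φ(3)) = (0,2) ∈ E(G2) ✓
  (1,4) → (φ(1),φ(4)) = (0,4) ∈ E(G2) ✓
  (3,4) → (φ(3),φ(4)) = (2,4) ∈ E(G2) ✓
All 4 edges of G1 map to edges of G2, and |E(G1)| = |E(G2)| = 4, so φ is a bijection on edges as well as vertices. Hence G1 ≅ G2.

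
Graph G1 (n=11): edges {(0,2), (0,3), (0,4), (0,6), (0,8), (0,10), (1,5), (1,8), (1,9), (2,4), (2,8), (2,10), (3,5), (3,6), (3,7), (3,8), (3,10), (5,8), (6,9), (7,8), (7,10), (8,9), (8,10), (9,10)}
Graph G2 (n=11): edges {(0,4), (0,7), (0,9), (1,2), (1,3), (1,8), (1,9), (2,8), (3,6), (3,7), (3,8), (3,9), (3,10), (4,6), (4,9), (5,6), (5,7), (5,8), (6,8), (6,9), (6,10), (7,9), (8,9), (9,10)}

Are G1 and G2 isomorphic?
Yes, isomorphic

The graphs are isomorphic.
One valid mapping φ: V(G1) → V(G2): 0→8, 1→0, 2→1, 3→6, 4→2, 5→4, 6→5, 7→10, 8→9, 9→7, 10→3

Verify φ preserves adjacency — for each edge of G1, its image is an edge of G2:
  (0,2) → (φ(0),φ(2)) = (1,8) ∈ E(G2) ✓
  (0,3) → (φ(0),φ(3)) = (6,8) ∈ E(G2) ✓
  (0,4) → (φ(0),φ(4)) = (2,8) ∈ E(G2) ✓
  (0,6) → (φ(0),φ(6)) = (5,8) ∈ E(G2) ✓
  (0,8) → (φ(0),φ(8)) = (8,9) ∈ E(G2) ✓
  (0,10) → (φ(0),φ(10)) = (3,8) ∈ E(G2) ✓
  (1,5) → (φ(1),φ(5)) = (0,4) ∈ E(G2) ✓
  (1,8) → (φ(1),φ(8)) = (0,9) ∈ E(G2) ✓
  (1,9) → (φ(1),φ(9)) = (0,7) ∈ E(G2) ✓
  (2,4) → (φ(2),φ(4)) = (1,2) ∈ E(G2) ✓
  (2,8) → (φ(2),φ(8)) = (1,9) ∈ E(G2) ✓
  (2,10) → (φ(2),φ(10)) = (1,3) ∈ E(G2) ✓
  (3,5) → (φ(3),φ(5)) = (4,6) ∈ E(G2) ✓
  (3,6) → (φ(3),φ(6)) = (5,6) ∈ E(G2) ✓
  (3,7) → (φ(3),φ(7)) = (6,10) ∈ E(G2) ✓
  (3,8) → (φ(3),φ(8)) = (6,9) ∈ E(G2) ✓
  (3,10) → (φ(3),φ(10)) = (3,6) ∈ E(G2) ✓
  (5,8) → (φ(5),φ(8)) = (4,9) ∈ E(G2) ✓
  (6,9) → (φ(6),φ(9)) = (5,7) ∈ E(G2) ✓
  (7,8) → (φ(7),φ(8)) = (9,10) ∈ E(G2) ✓
  (7,10) → (φ(7),φ(10)) = (3,10) ∈ E(G2) ✓
  (8,9) → (φ(8),φ(9)) = (7,9) ∈ E(G2) ✓
  (8,10) → (φ(8),φ(10)) = (3,9) ∈ E(G2) ✓
  (9,10) → (φ(9),φ(10)) = (3,7) ∈ E(G2) ✓
All 24 edges of G1 map to edges of G2, and |E(G1)| = |E(G2)| = 24, so φ is a bijection on edges as well as vertices. Hence G1 ≅ G2.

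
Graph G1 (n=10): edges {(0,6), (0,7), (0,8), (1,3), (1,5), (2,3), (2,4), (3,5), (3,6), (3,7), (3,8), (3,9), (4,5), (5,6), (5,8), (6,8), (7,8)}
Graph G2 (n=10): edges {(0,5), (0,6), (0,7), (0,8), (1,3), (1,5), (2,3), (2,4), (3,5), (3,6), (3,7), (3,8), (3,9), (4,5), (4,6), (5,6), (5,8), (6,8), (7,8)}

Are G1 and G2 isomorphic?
No, not isomorphic

The graphs are NOT isomorphic.

Counting edges: G1 has 17 edge(s); G2 has 19 edge(s).
Edge count is an isomorphism invariant (a bijection on vertices induces a bijection on edges), so differing edge counts rule out isomorphism.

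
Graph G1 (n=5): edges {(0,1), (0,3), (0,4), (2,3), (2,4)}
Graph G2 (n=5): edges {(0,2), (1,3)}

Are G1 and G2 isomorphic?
No, not isomorphic

The graphs are NOT isomorphic.

Connected components of G1: 1 component(s) with vertex sets [[0, 1, 2, 3, 4]], sizes [5].
Connected components of G2: 3 component(s) with vertex sets [[4], [0, 2], [1, 3]], sizes [1, 2, 2].
The number of connected components (and the multiset of component sizes) is an isomorphism invariant — an isomorphism maps each component of G1 bijectively onto a component of G2. Since G1 has 1 component(s) and G2 has 3, they cannot be isomorphic.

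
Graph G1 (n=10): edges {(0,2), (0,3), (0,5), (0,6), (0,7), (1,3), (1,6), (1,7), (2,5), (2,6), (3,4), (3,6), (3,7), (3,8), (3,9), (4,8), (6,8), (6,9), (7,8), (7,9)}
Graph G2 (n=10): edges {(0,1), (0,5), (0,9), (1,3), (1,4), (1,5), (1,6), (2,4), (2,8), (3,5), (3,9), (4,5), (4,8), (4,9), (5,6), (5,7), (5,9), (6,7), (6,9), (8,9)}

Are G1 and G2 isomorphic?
Yes, isomorphic

The graphs are isomorphic.
One valid mapping φ: V(G1) → V(G2): 0→4, 1→3, 2→8, 3→5, 4→7, 5→2, 6→9, 7→1, 8→6, 9→0

Verify φ preserves adjacency — for each edge of G1, its image is an edge of G2:
  (0,2) → (φ(0),φ(2)) = (4,8) ∈ E(G2) ✓
  (0,3) → (φ(0),φ(3)) = (4,5) ∈ E(G2) ✓
  (0,5) → (φ(0),φ(5)) = (2,4) ∈ E(G2) ✓
  (0,6) → (φ(0),φ(6)) = (4,9) ∈ E(G2) ✓
  (0,7) → (φ(0),φ(7)) = (1,4) ∈ E(G2) ✓
  (1,3) → (φ(1),φ(3)) = (3,5) ∈ E(G2) ✓
  (1,6) → (φ(1),φ(6)) = (3,9) ∈ E(G2) ✓
  (1,7) → (φ(1),φ(7)) = (1,3) ∈ E(G2) ✓
  (2,5) → (φ(2),φ(5)) = (2,8) ∈ E(G2) ✓
  (2,6) → (φ(2),φ(6)) = (8,9) ∈ E(G2) ✓
  (3,4) → (φ(3),φ(4)) = (5,7) ∈ E(G2) ✓
  (3,6) → (φ(3),φ(6)) = (5,9) ∈ E(G2) ✓
  (3,7) → (φ(3),φ(7)) = (1,5) ∈ E(G2) ✓
  (3,8) → (φ(3),φ(8)) = (5,6) ∈ E(G2) ✓
  (3,9) → (φ(3),φ(9)) = (0,5) ∈ E(G2) ✓
  (4,8) → (φ(4),φ(8)) = (6,7) ∈ E(G2) ✓
  (6,8) → (φ(6),φ(8)) = (6,9) ∈ E(G2) ✓
  (6,9) → (φ(6),φ(9)) = (0,9) ∈ E(G2) ✓
  (7,8) → (φ(7),φ(8)) = (1,6) ∈ E(G2) ✓
  (7,9) → (φ(7),φ(9)) = (0,1) ∈ E(G2) ✓
All 20 edges of G1 map to edges of G2, and |E(G1)| = |E(G2)| = 20, so φ is a bijection on edges as well as vertices. Hence G1 ≅ G2.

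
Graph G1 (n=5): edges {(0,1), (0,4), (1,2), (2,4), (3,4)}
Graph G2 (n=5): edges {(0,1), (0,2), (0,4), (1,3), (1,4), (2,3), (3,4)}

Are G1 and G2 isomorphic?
No, not isomorphic

The graphs are NOT isomorphic.

Counting triangles (3-cliques): G1 has 0, G2 has 2.
Triangle count is an isomorphism invariant, so differing triangle counts rule out isomorphism.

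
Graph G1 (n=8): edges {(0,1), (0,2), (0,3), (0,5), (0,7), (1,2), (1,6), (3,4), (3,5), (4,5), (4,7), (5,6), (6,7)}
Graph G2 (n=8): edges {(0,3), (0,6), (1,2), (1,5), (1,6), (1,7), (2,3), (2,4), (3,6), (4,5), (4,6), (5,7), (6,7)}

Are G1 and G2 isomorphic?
Yes, isomorphic

The graphs are isomorphic.
One valid mapping φ: V(G1) → V(G2): 0→6, 1→3, 2→0, 3→7, 4→5, 5→1, 6→2, 7→4

Verify φ preserves adjacency — for each edge of G1, its image is an edge of G2:
  (0,1) → (φ(0),φ(1)) = (3,6) ∈ E(G2) ✓
  (0,2) → (φ(0),φ(2)) = (0,6) ∈ E(G2) ✓
  (0,3) → (φ(0),φ(3)) = (6,7) ∈ E(G2) ✓
  (0,5) → (φ(0),φ(5)) = (1,6) ∈ E(G2) ✓
  (0,7) → (φ(0),φ(7)) = (4,6) ∈ E(G2) ✓
  (1,2) → (φ(1),φ(2)) = (0,3) ∈ E(G2) ✓
  (1,6) → (φ(1),φ(6)) = (2,3) ∈ E(G2) ✓
  (3,4) → (φ(3),φ(4)) = (5,7) ∈ E(G2) ✓
  (3,5) → (φ(3),φ(5)) = (1,7) ∈ E(G2) ✓
  (4,5) → (φ(4),φ(5)) = (1,5) ∈ E(G2) ✓
  (4,7) → (φ(4),φ(7)) = (4,5) ∈ E(G2) ✓
  (5,6) → (φ(5),φ(6)) = (1,2) ∈ E(G2) ✓
  (6,7) → (φ(6),φ(7)) = (2,4) ∈ E(G2) ✓
All 13 edges of G1 map to edges of G2, and |E(G1)| = |E(G2)| = 13, so φ is a bijection on edges as well as vertices. Hence G1 ≅ G2.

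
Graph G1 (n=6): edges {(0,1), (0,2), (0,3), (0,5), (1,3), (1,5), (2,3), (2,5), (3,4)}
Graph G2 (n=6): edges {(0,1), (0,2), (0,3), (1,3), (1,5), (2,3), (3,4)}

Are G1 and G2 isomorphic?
No, not isomorphic

The graphs are NOT isomorphic.

Counting edges: G1 has 9 edge(s); G2 has 7 edge(s).
Edge count is an isomorphism invariant (a bijection on vertices induces a bijection on edges), so differing edge counts rule out isomorphism.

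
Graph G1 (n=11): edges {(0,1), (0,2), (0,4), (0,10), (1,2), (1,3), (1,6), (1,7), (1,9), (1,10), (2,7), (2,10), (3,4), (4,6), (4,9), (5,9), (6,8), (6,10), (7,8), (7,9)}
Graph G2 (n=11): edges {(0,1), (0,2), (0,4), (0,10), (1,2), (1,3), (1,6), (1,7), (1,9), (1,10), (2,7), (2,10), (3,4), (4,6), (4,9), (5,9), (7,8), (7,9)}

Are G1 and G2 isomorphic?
No, not isomorphic

The graphs are NOT isomorphic.

Counting edges: G1 has 20 edge(s); G2 has 18 edge(s).
Edge count is an isomorphism invariant (a bijection on vertices induces a bijection on edges), so differing edge counts rule out isomorphism.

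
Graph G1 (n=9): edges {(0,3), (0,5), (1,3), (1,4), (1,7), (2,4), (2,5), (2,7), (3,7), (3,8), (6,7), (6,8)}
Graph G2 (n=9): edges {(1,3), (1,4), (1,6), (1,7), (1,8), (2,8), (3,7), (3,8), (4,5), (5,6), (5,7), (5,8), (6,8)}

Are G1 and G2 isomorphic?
No, not isomorphic

The graphs are NOT isomorphic.

Connected components of G1: 1 component(s) with vertex sets [[0, 1, 2, 3, 4, 5, 6, 7, 8]], sizes [9].
Connected components of G2: 2 component(s) with vertex sets [[0], [1, 2, 3, 4, 5, 6, 7, 8]], sizes [1, 8].
The number of connected components (and the multiset of component sizes) is an isomorphism invariant — an isomorphism maps each component of G1 bijectively onto a component of G2. Since G1 has 1 component(s) and G2 has 2, they cannot be isomorphic.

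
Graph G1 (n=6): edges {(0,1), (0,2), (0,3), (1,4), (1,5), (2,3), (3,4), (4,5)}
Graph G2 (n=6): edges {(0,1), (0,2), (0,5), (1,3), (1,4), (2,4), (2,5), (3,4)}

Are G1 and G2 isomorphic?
Yes, isomorphic

The graphs are isomorphic.
One valid mapping φ: V(G1) → V(G2): 0→1, 1→0, 2→3, 3→4, 4→2, 5→5

Verify φ preserves adjacency — for each edge of G1, its image is an edge of G2:
  (0,1) → (φ(0),φ(1)) = (0,1) ∈ E(G2) ✓
  (0,2) → (φ(0),φ(2)) = (1,3) ∈ E(G2) ✓
  (0,3) → (φ(0),φ(3)) = (1,4) ∈ E(G2) ✓
  (1,4) → (φ(1),φ(4)) = (0,2) ∈ E(G2) ✓
  (1,5) → (φ(1),φ(5)) = (0,5) ∈ E(G2) ✓
  (2,3) → (φ(2),φ(3)) = (3,4) ∈ E(G2) ✓
  (3,4) → (φ(3),φ(4)) = (2,4) ∈ E(G2) ✓
  (4,5) → (φ(4),φ(5)) = (2,5) ∈ E(G2) ✓
All 8 edges of G1 map to edges of G2, and |E(G1)| = |E(G2)| = 8, so φ is a bijection on edges as well as vertices. Hence G1 ≅ G2.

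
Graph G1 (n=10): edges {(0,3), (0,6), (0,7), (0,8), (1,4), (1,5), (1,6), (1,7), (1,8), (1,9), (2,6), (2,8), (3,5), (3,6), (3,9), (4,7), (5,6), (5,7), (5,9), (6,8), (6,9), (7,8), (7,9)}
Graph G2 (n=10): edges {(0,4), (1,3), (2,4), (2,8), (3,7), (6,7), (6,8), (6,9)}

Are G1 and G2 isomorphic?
No, not isomorphic

The graphs are NOT isomorphic.

Connected components of G1: 1 component(s) with vertex sets [[0, 1, 2, 3, 4, 5, 6, 7, 8, 9]], sizes [10].
Connected components of G2: 2 component(s) with vertex sets [[5], [0, 1, 2, 3, 4, 6, 7, 8, 9]], sizes [1, 9].
The number of connected components (and the multiset of component sizes) is an isomorphism invariant — an isomorphism maps each component of G1 bijectively onto a component of G2. Since G1 has 1 component(s) and G2 has 2, they cannot be isomorphic.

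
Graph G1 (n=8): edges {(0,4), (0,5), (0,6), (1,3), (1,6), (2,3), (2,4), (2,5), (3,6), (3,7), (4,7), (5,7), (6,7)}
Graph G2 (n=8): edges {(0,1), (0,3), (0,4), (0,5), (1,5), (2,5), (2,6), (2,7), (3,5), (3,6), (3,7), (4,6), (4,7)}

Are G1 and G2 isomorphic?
Yes, isomorphic

The graphs are isomorphic.
One valid mapping φ: V(G1) → V(G2): 0→2, 1→1, 2→4, 3→0, 4→7, 5→6, 6→5, 7→3

Verify φ preserves adjacency — for each edge of G1, its image is an edge of G2:
  (0,4) → (φ(0),φ(4)) = (2,7) ∈ E(G2) ✓
  (0,5) → (φ(0),φ(5)) = (2,6) ∈ E(G2) ✓
  (0,6) → (φ(0),φ(6)) = (2,5) ∈ E(G2) ✓
  (1,3) → (φ(1),φ(3)) = (0,1) ∈ E(G2) ✓
  (1,6) → (φ(1),φ(6)) = (1,5) ∈ E(G2) ✓
  (2,3) → (φ(2),φ(3)) = (0,4) ∈ E(G2) ✓
  (2,4) → (φ(2),φ(4)) = (4,7) ∈ E(G2) ✓
  (2,5) → (φ(2),φ(5)) = (4,6) ∈ E(G2) ✓
  (3,6) → (φ(3),φ(6)) = (0,5) ∈ E(G2) ✓
  (3,7) → (φ(3),φ(7)) = (0,3) ∈ E(G2) ✓
  (4,7) → (φ(4),φ(7)) = (3,7) ∈ E(G2) ✓
  (5,7) → (φ(5),φ(7)) = (3,6) ∈ E(G2) ✓
  (6,7) → (φ(6),φ(7)) = (3,5) ∈ E(G2) ✓
All 13 edges of G1 map to edges of G2, and |E(G1)| = |E(G2)| = 13, so φ is a bijection on edges as well as vertices. Hence G1 ≅ G2.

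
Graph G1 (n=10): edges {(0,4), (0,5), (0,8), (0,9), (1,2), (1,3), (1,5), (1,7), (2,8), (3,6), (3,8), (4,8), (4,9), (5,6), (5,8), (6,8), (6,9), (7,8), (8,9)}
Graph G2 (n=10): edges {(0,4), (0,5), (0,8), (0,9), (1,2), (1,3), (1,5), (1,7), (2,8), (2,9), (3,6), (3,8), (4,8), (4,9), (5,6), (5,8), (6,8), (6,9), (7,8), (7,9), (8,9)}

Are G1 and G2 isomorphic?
No, not isomorphic

The graphs are NOT isomorphic.

Counting edges: G1 has 19 edge(s); G2 has 21 edge(s).
Edge count is an isomorphism invariant (a bijection on vertices induces a bijection on edges), so differing edge counts rule out isomorphism.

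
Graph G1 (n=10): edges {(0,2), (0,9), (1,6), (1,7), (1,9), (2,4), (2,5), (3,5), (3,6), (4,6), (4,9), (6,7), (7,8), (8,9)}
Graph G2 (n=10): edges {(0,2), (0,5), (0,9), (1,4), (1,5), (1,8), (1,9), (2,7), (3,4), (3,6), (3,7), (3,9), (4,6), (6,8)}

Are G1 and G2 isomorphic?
Yes, isomorphic

The graphs are isomorphic.
One valid mapping φ: V(G1) → V(G2): 0→5, 1→4, 2→0, 3→7, 4→9, 5→2, 6→3, 7→6, 8→8, 9→1

Verify φ preserves adjacency — for each edge of G1, its image is an edge of G2:
  (0,2) → (φ(0),φ(2)) = (0,5) ∈ E(G2) ✓
  (0,9) → (φ(0),φ(9)) = (1,5) ∈ E(G2) ✓
  (1,6) → (φ(1),φ(6)) = (3,4) ∈ E(G2) ✓
  (1,7) → (φ(1),φ(7)) = (4,6) ∈ E(G2) ✓
  (1,9) → (φ(1),φ(9)) = (1,4) ∈ E(G2) ✓
  (2,4) → (φ(2),φ(4)) = (0,9) ∈ E(G2) ✓
  (2,5) → (φ(2),φ(5)) = (0,2) ∈ E(G2) ✓
  (3,5) → (φ(3),φ(5)) = (2,7) ∈ E(G2) ✓
  (3,6) → (φ(3),φ(6)) = (3,7) ∈ E(G2) ✓
  (4,6) → (φ(4),φ(6)) = (3,9) ∈ E(G2) ✓
  (4,9) → (φ(4),φ(9)) = (1,9) ∈ E(G2) ✓
  (6,7) → (φ(6),φ(7)) = (3,6) ∈ E(G2) ✓
  (7,8) → (φ(7),φ(8)) = (6,8) ∈ E(G2) ✓
  (8,9) → (φ(8),φ(9)) = (1,8) ∈ E(G2) ✓
All 14 edges of G1 map to edges of G2, and |E(G1)| = |E(G2)| = 14, so φ is a bijection on edges as well as vertices. Hence G1 ≅ G2.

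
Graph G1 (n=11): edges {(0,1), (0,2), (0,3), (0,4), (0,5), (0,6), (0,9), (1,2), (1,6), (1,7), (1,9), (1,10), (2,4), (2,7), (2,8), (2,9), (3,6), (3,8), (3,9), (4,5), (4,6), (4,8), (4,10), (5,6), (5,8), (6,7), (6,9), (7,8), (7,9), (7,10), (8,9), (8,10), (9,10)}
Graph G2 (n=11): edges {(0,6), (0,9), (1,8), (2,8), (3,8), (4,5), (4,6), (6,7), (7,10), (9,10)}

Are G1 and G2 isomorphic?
No, not isomorphic

The graphs are NOT isomorphic.

Connected components of G1: 1 component(s) with vertex sets [[0, 1, 2, 3, 4, 5, 6, 7, 8, 9, 10]], sizes [11].
Connected components of G2: 2 component(s) with vertex sets [[1, 2, 3, 8], [0, 4, 5, 6, 7, 9, 10]], sizes [4, 7].
The number of connected components (and the multiset of component sizes) is an isomorphism invariant — an isomorphism maps each component of G1 bijectively onto a component of G2. Since G1 has 1 component(s) and G2 has 2, they cannot be isomorphic.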